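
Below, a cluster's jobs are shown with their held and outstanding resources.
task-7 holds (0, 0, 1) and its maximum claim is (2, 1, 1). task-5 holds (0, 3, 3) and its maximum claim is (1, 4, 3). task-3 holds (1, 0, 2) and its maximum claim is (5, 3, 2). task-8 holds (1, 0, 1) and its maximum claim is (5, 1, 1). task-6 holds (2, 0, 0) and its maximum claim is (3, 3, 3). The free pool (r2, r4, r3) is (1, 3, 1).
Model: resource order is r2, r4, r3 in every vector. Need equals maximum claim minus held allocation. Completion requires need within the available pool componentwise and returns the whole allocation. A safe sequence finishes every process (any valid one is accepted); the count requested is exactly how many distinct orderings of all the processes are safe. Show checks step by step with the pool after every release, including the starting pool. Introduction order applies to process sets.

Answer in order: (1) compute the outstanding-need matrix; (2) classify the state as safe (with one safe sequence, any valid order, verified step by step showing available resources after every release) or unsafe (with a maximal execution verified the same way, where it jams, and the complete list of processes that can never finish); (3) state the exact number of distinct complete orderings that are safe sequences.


(1) Need matrix, components ordered r2, r4, r3:
  task-7: (2, 1, 0)
  task-5: (1, 1, 0)
  task-3: (4, 3, 0)
  task-8: (4, 1, 0)
  task-6: (1, 3, 3)
(2) UNSAFE — no complete ordering exists.
Key observation: no order helps: past task-5, task-6, task-7, the free pool tops out at (3, 6, 5), below what each blocked process needs in r2.
A maximal execution: task-5, task-6, task-7 — then nothing else fits. Verifying each step:
  pool = (1, 3, 1)
  task-5 needs (1, 1, 0) <= (1, 3, 1) -> finishes; pool += (0, 3, 3) = (1, 6, 4)
  task-6 needs (1, 3, 3) <= (1, 6, 4) -> finishes; pool += (2, 0, 0) = (3, 6, 4)
  task-7 needs (2, 1, 0) <= (3, 6, 4) -> finishes; pool += (0, 0, 1) = (3, 6, 5)
  task-3 cannot run: need (4, 3, 0) vs free (3, 6, 5) (insufficient r2)
  task-8 cannot run: need (4, 1, 0) vs free (3, 6, 5) (insufficient r2)
Never able to finish: task-3 and task-8.
(3) Exactly 0 of the possible complete orderings are safe sequences.


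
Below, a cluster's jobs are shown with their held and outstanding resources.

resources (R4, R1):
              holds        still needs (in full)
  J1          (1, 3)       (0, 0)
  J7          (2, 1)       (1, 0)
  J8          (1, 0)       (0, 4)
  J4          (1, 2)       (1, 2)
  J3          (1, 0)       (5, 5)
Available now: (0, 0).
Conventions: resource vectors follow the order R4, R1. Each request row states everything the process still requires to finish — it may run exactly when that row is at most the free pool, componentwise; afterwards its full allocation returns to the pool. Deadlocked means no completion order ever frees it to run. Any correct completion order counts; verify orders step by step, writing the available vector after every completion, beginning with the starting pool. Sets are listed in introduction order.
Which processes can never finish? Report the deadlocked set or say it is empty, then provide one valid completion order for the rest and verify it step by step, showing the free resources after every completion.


Nothing here is deadlocked.
Key observation: J1 can run right away; the returned allocation unlocks the remaining processes in turn.
The rest can finish in the order J1, J7, J4, J8, J3. Step-by-step check:
  pool = (0, 0)
  J1: need (0, 0) fits (0, 0); releases (1, 3), pool now (1, 3)
  J7: need (1, 0) fits (1, 3); releases (2, 1), pool now (3, 4)
  J4: need (1, 2) fits (3, 4); releases (1, 2), pool now (4, 6)
  J8: need (0, 4) fits (4, 6); releases (1, 0), pool now (5, 6)
  J3: need (5, 5) fits (5, 6); releases (1, 0), pool now (6, 6)


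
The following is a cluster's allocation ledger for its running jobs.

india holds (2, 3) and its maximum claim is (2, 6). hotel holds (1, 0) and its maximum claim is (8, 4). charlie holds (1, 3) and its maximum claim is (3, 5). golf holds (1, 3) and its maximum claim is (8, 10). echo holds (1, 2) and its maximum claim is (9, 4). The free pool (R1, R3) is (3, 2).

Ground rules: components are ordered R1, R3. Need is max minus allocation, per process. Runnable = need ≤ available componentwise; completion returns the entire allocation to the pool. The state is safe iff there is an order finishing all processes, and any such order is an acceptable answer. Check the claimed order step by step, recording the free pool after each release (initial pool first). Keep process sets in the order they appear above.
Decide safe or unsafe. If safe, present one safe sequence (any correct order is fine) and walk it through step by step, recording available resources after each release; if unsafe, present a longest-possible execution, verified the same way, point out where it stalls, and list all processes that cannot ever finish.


UNSAFE — no complete ordering exists.
Key observation: no order helps: past charlie, india, the free pool tops out at (6, 8), below what each blocked process needs in R1.
The run charlie, india cannot be extended any further. Check, step by step:
  pool = (3, 2)
  run charlie (needs (2, 2), free (3, 2)); after release of (1, 3) the pool is (4, 5)
  run india (needs (0, 3), free (4, 5)); after release of (2, 3) the pool is (6, 8)
  blocked: hotel wants (7, 4), pool (6, 8) — not enough R1
  blocked: golf wants (7, 7), pool (6, 8) — not enough R1
  blocked: echo wants (8, 2), pool (6, 8) — not enough R1
Processes that can never finish: hotel, golf and echo.


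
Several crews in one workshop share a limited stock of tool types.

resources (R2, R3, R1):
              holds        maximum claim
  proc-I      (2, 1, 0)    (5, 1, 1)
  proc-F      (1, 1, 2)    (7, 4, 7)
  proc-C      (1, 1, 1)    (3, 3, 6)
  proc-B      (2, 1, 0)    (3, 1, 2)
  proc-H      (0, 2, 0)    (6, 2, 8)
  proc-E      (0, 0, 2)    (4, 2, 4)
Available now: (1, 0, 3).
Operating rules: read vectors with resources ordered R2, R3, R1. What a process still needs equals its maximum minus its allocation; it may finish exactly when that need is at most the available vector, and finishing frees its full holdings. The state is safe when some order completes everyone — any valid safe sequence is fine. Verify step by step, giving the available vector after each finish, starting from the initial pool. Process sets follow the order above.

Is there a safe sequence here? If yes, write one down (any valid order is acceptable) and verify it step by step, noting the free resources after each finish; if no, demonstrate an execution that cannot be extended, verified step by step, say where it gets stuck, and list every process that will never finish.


The state is SAFE; one workable sequence: proc-B, proc-I, proc-E, proc-C, proc-F, proc-H.
Key observation: proc-B is the earliest step where a requested resource binds exactly: need (1, 0, 2), pool (1, 0, 3) at its turn.
Check, step by step:
  pool = (1, 0, 3)
  run proc-B (needs (1, 0, 2), free (1, 0, 3)); after release of (2, 1, 0) the pool is (3, 1, 3)
  run proc-I (needs (3, 0, 1), free (3, 1, 3)); after release of (2, 1, 0) the pool is (5, 2, 3)
  run proc-E (needs (4, 2, 2), free (5, 2, 3)); after release of (0, 0, 2) the pool is (5, 2, 5)
  run proc-C (needs (2, 2, 5), free (5, 2, 5)); after release of (1, 1, 1) the pool is (6, 3, 6)
  run proc-F (needs (6, 3, 5), free (6, 3, 6)); after release of (1, 1, 2) the pool is (7, 4, 8)
  run proc-H (needs (6, 0, 8), free (7, 4, 8)); after release of (0, 2, 0) the pool is (7, 6, 8)


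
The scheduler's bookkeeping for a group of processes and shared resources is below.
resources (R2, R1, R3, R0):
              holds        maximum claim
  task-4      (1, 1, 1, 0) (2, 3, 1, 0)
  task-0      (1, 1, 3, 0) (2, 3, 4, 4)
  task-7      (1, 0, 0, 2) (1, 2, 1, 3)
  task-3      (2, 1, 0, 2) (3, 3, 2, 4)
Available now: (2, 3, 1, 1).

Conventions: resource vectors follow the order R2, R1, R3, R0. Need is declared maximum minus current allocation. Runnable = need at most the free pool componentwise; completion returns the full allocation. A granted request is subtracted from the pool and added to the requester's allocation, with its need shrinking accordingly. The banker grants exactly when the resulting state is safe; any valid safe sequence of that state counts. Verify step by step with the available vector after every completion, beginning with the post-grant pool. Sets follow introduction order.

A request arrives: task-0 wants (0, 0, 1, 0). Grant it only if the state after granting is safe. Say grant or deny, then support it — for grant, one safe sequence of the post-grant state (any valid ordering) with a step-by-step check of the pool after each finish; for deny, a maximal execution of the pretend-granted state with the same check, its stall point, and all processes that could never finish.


DENY — the pretend-granted state is unsafe.
Key observation: after task-4, task-7 the pool peaks at (4, 4, 1, 3), and each blocked process is short somewhere: task-0 on R0; task-3 on R3.
Pretend the grant happened; the run task-4, task-7 goes as far as possible. Check, step by step:
  pool = (2, 3, 0, 1)
  task-4 needs (1, 2, 0, 0) <= (2, 3, 0, 1) -> finishes; pool += (1, 1, 1, 0) = (3, 4, 1, 1)
  task-7 needs (0, 2, 1, 1) <= (3, 4, 1, 1) -> finishes; pool += (1, 0, 0, 2) = (4, 4, 1, 3)
  task-0 cannot run: need (1, 2, 0, 4) vs free (4, 4, 1, 3) (insufficient R0)
  task-3 cannot run: need (1, 2, 2, 2) vs free (4, 4, 1, 3) (insufficient R3)
Processes that could never finish after the grant: task-0 and task-3.


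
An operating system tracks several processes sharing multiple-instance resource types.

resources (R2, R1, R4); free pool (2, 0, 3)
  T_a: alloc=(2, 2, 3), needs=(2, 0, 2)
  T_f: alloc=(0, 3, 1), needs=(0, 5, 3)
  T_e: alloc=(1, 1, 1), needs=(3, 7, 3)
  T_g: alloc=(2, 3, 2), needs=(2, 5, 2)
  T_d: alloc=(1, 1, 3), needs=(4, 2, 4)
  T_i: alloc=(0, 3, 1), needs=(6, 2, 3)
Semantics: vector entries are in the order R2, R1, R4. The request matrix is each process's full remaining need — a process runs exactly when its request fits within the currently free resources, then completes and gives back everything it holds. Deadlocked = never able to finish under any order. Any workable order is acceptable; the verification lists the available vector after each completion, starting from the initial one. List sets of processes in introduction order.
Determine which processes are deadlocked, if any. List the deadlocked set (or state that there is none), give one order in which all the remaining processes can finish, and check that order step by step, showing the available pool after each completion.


Deadlocked set: T_f, T_e, T_g and T_i.
Key observation: after T_a, T_d the pool peaks at (5, 3, 9), and each blocked process is short somewhere: T_f on R1; T_e on R1; T_g on R1; T_i on R2.
A valid finishing order for the others: T_a, T_d. Verifying each step:
  pool = (2, 0, 3)
  run T_a (needs (2, 0, 2), free (2, 0, 3)); after release of (2, 2, 3) the pool is (4, 2, 6)
  run T_d (needs (4, 2, 4), free (4, 2, 6)); after release of (1, 1, 3) the pool is (5, 3, 9)
The stuck group stays short no matter what:
  T_f cannot run: need (0, 5, 3) vs free (5, 3, 9) (insufficient R1)
  T_e cannot run: need (3, 7, 3) vs free (5, 3, 9) (insufficient R1)
  T_g cannot run: need (2, 5, 2) vs free (5, 3, 9) (insufficient R1)
  T_i cannot run: need (6, 2, 3) vs free (5, 3, 9) (insufficient R2)


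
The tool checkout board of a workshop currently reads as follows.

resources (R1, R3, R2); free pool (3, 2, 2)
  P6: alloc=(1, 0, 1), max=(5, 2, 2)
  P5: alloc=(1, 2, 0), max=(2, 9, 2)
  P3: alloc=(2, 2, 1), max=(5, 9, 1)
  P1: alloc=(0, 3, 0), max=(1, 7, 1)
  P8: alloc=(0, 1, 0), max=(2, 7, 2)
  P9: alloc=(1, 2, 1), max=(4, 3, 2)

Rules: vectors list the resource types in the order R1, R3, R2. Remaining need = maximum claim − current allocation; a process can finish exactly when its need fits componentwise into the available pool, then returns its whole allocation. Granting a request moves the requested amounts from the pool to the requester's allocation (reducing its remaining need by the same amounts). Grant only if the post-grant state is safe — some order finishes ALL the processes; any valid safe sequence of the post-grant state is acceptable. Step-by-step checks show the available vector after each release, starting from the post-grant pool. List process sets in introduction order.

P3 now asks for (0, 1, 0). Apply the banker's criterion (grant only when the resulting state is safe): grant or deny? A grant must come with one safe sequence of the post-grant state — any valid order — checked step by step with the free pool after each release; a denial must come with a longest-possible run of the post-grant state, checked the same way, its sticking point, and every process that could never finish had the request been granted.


DENY: after the grant no complete ordering would exist.
Key observation: even finishing P9, P6 leaves just (5, 3, 4) free — too little R3 for any of the remaining processes.
After a pretend grant, a maximal execution: P9, P6 — then nothing else fits. Step-by-step check:
  pool = (3, 1, 2)
  P9 needs (3, 1, 1) <= (3, 1, 2) -> finishes; pool += (1, 2, 1) = (4, 3, 3)
  P6 needs (4, 2, 1) <= (4, 3, 3) -> finishes; pool += (1, 0, 1) = (5, 3, 4)
  P5 cannot run: need (1, 7, 2) vs free (5, 3, 4) (insufficient R3)
  P3 cannot run: need (3, 6, 0) vs free (5, 3, 4) (insufficient R3)
  P1 cannot run: need (1, 4, 1) vs free (5, 3, 4) (insufficient R3)
  P8 cannot run: need (2, 6, 2) vs free (5, 3, 4) (insufficient R3)
Had the request been granted, P5, P3, P1 and P8 could never finish.


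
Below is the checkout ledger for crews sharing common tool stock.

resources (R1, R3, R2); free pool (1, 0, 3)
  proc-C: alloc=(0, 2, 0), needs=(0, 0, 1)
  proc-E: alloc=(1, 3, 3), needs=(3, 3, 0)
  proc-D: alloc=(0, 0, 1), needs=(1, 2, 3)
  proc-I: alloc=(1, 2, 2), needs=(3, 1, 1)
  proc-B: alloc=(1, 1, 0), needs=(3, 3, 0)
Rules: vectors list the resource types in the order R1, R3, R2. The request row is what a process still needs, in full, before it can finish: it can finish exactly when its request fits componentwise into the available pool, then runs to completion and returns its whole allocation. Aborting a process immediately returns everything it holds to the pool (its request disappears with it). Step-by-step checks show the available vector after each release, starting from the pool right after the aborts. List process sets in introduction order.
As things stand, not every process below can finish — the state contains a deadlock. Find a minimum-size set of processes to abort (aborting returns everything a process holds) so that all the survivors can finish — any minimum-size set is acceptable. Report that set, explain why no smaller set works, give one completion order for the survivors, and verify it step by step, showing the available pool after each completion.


Abort proc-E and proc-B.
Key observation: aborting proc-E and proc-B returns (2, 4, 3), and proc-I — hopeless before — runs at step 1 with the returned capacity in the pool.
No one abort is enough; case by case: proc-C alone leaves proc-E blocked (short on R1 and R3); proc-E alone leaves proc-I blocked (short on R1); proc-D alone leaves proc-E blocked (short on R1 and R3); proc-I alone leaves proc-E blocked (short on R1); proc-B alone leaves proc-E blocked (short on R1).
The survivors complete as proc-I, proc-D, proc-C. Verifying each step (starting from the post-abort pool):
  pool = (3, 4, 6)
  proc-I: need (3, 1, 1) fits (3, 4, 6); releases (1, 2, 2), pool now (4, 6, 8)
  proc-D: need (1, 2, 3) fits (4, 6, 8); releases (0, 0, 1), pool now (4, 6, 9)
  proc-C: need (0, 0, 1) fits (4, 6, 9); releases (0, 2, 0), pool now (4, 8, 9)


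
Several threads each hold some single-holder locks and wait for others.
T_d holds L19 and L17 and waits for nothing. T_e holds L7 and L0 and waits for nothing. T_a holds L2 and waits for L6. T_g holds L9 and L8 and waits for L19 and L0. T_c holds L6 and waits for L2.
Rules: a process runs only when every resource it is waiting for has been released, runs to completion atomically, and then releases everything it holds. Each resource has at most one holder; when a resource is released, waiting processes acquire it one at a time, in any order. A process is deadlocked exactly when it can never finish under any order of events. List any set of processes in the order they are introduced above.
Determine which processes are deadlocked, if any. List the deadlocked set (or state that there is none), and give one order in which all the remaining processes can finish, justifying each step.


Deadlocked: T_a and T_c.
Key observation: the cycle T_a -> T_c -> T_a can never break — each member waits on the next; no other process is dragged down with it.
One completion order for the rest: T_e, T_d, T_g.
Walking it through:
  T_e waits on nothing -> runs at once and releases L7 and L0
  T_d waits on nothing -> runs at once and releases L19 and L17
  T_g waits on L19 and L0 — all released -> runs and releases L9 and L8


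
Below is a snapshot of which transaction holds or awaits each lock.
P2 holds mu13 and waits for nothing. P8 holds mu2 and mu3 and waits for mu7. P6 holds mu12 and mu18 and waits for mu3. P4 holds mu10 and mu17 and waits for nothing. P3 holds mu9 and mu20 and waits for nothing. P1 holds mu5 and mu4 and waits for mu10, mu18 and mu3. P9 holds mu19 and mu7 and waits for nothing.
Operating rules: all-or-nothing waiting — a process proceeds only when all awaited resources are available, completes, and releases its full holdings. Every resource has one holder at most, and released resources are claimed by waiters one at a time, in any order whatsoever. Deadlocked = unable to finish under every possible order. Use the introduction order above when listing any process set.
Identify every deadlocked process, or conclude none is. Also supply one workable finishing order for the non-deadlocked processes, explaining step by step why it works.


Nothing here is deadlocked.
Key observation: although several processes wait, no cycle exists — each chain bottoms out at a free runner.
The rest can finish in the order P2, P4, P9, P3, P8, P6, P1.
Verifying each step:
  run P2 (it waits on nothing); releases mu13
  run P4 (it waits on nothing); releases mu10 and mu17
  run P9 (it waits on nothing); releases mu19 and mu7
  run P3 (it waits on nothing); releases mu9 and mu20
  run P8 (all its waits — mu7 — are resolved); releases mu2 and mu3
  run P6 (all its waits — mu3 — are resolved); releases mu12 and mu18
  run P1 (all its waits — mu10, mu18 and mu3 — are resolved); releases mu5 and mu4


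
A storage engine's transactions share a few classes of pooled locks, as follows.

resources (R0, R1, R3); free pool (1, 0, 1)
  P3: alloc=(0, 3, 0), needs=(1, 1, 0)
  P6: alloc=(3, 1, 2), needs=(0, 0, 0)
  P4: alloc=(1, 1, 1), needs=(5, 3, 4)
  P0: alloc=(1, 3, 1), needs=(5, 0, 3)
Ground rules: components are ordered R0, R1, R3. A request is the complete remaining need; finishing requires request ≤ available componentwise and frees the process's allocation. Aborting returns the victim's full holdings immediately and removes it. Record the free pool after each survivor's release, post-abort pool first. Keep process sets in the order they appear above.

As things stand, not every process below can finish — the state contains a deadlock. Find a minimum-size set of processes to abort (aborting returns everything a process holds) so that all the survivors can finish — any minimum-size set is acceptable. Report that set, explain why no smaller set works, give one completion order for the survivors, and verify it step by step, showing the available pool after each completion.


Abort P0.
Key observation: no ordering could ever have run P4 before the abort of P0; with (1, 3, 1) back in the pool it fits at step 2.
No smaller set exists: with zero aborts the deadlock remains.
One survivor order: P6, P4, P3. Walking it through (post-abort pool first):
  pool = (2, 3, 2)
  P6: need (0, 0, 0) fits (2, 3, 2); releases (3, 1, 2), pool now (5, 4, 4)
  P4: need (5, 3, 4) fits (5, 4, 4); releases (1, 1, 1), pool now (6, 5, 5)
  P3: need (1, 1, 0) fits (6, 5, 5); releases (0, 3, 0), pool now (6, 8, 5)


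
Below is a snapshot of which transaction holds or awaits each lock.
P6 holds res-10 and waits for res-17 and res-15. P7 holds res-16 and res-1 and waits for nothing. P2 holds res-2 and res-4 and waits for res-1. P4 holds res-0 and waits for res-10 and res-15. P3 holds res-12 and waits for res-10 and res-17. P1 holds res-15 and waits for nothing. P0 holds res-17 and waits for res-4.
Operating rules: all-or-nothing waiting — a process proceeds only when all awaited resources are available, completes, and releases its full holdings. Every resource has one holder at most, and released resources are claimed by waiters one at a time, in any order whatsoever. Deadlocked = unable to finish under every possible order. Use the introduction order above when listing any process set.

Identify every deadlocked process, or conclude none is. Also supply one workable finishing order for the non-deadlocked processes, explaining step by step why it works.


The deadlocked set is empty.
Key observation: although several processes wait, no cycle exists — each chain bottoms out at a free runner.
One completion order for the rest: P1, P7, P2, P0, P6, P3, P4.
Verifying each step:
  P1 waits on nothing -> runs at once and releases res-15
  P7 waits on nothing -> runs at once and releases res-16 and res-1
  P2 waits on res-1 — all released -> runs and releases res-2 and res-4
  P0 waits on res-4 — all released -> runs and releases res-17
  P6 waits on res-17 and res-15 — all released -> runs and releases res-10
  P3 waits on res-10 and res-17 — all released -> runs and releases res-12
  P4 waits on res-10 and res-15 — all released -> runs and releases res-0


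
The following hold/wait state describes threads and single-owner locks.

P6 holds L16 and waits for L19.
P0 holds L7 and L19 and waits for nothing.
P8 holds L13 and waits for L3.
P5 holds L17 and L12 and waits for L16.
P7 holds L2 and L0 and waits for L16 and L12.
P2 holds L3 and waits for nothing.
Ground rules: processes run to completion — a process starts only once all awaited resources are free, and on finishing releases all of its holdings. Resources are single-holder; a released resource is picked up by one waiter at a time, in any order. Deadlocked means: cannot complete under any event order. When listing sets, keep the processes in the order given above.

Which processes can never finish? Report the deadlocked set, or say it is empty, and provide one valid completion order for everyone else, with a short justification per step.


No process is deadlocked.
Key observation: there is no circular wait here — follow any chain and it reaches a process that is free to run now.
One completion order for the rest: P0, P2, P8, P6, P5, P7.
Verifying each step:
  run P0 (it waits on nothing); releases L7 and L19
  run P2 (it waits on nothing); releases L3
  P8 waits on L3 — all released -> runs and releases L13
  P6 waits on L19 — all released -> runs and releases L16
  P5 waits on L16 — all released -> runs and releases L17 and L12
  P7 waits on L16 and L12 — all released -> runs and releases L2 and L0


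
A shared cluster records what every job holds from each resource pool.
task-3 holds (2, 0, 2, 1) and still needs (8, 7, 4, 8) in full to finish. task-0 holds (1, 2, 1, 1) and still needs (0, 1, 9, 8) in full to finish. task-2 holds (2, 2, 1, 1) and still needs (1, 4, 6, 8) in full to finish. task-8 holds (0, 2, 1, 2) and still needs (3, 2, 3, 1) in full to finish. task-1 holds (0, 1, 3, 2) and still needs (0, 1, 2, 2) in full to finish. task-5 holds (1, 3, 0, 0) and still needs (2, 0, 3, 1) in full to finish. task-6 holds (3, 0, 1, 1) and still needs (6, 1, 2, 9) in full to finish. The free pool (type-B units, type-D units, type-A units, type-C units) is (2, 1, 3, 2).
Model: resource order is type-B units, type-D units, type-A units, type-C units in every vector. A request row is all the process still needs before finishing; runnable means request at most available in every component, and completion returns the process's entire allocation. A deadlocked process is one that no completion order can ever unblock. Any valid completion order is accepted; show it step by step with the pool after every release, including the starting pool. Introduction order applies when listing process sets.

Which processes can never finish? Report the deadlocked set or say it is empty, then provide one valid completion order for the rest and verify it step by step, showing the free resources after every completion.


The deadlocked set is task-3, task-0, task-2 and task-6.
Key observation: after task-5, task-8, task-1 complete, (3, 7, 7, 6) is the best the pool ever gets, yet each leftover process wants more type-C units.
A valid finishing order for the others: task-5, task-8, task-1. Verifying each step:
  pool = (2, 1, 3, 2)
  task-5: need (2, 0, 3, 1) fits (2, 1, 3, 2); releases (1, 3, 0, 0), pool now (3, 4, 3, 2)
  task-8: need (3, 2, 3, 1) fits (3, 4, 3, 2); releases (0, 2, 1, 2), pool now (3, 6, 4, 4)
  task-1: need (0, 1, 2, 2) fits (3, 6, 4, 4); releases (0, 1, 3, 2), pool now (3, 7, 7, 6)
The stuck group stays short no matter what:
  task-3 cannot run: need (8, 7, 4, 8) vs free (3, 7, 7, 6) (insufficient type-B units and type-C units)
  task-0 cannot run: need (0, 1, 9, 8) vs free (3, 7, 7, 6) (insufficient type-A units and type-C units)
  task-2 cannot run: need (1, 4, 6, 8) vs free (3, 7, 7, 6) (insufficient type-C units)
  task-6 cannot run: need (6, 1, 2, 9) vs free (3, 7, 7, 6) (insufficient type-B units and type-C units)


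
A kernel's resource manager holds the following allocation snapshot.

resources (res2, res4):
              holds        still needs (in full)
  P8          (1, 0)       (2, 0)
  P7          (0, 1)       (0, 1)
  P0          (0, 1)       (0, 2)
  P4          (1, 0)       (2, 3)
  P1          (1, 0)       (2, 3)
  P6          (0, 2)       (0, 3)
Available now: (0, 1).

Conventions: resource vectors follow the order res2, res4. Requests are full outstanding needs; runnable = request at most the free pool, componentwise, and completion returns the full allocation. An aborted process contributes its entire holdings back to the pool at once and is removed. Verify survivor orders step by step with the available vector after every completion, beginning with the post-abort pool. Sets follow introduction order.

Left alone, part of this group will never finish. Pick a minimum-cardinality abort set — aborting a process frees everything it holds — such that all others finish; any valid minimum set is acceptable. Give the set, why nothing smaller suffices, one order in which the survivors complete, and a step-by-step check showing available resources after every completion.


Minimum abort set: P4 and P1.
Key observation: P8 could never have finished before the abort; with (2, 0) returned by P4 and P1, it fits at step 3.
Minimality, checking each single-abort alternative: P8 alone leaves P4 blocked (short on res2); P7 alone leaves P8 blocked (short on res2); P0 alone leaves P8 blocked (short on res2); P4 alone leaves P8 blocked (short on res2); P1 alone leaves P8 blocked (short on res2); P6 alone leaves P8 blocked (short on res2).
Survivors finish in the order: P7, P0, P8, P6. Check, step by step (pool after the aborts first):
  pool = (2, 1)
  run P7 (needs (0, 1), free (2, 1)); after release of (0, 1) the pool is (2, 2)
  run P0 (needs (0, 2), free (2, 2)); after release of (0, 1) the pool is (2, 3)
  run P8 (needs (2, 0), free (2, 3)); after release of (1, 0) the pool is (3, 3)
  run P6 (needs (0, 3), free (3, 3)); after release of (0, 2) the pool is (3, 5)


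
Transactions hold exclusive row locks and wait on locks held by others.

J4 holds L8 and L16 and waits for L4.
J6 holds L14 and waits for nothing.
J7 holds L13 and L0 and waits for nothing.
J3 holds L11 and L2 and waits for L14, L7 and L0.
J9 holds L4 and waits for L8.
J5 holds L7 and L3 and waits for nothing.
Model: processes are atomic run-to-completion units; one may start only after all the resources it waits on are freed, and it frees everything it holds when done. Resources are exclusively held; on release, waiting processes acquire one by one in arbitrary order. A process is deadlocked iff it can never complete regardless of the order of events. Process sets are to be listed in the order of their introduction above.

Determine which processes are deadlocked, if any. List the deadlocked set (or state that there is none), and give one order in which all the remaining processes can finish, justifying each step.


Deadlocked: J4 and J9.
Key observation: the waits loop around J4 -> J9 -> J4 with no way out; no other process is dragged down with it.
A valid finishing order for the others: J5, J7, J6, J3.
Check, step by step:
  J5: no waits; runs immediately, freeing L7 and L3
  J7: no waits; runs immediately, freeing L13 and L0
  J6: no waits; runs immediately, freeing L14
  J3: everything it awaited (L14, L7 and L0) is free; runs, freeing L11 and L2


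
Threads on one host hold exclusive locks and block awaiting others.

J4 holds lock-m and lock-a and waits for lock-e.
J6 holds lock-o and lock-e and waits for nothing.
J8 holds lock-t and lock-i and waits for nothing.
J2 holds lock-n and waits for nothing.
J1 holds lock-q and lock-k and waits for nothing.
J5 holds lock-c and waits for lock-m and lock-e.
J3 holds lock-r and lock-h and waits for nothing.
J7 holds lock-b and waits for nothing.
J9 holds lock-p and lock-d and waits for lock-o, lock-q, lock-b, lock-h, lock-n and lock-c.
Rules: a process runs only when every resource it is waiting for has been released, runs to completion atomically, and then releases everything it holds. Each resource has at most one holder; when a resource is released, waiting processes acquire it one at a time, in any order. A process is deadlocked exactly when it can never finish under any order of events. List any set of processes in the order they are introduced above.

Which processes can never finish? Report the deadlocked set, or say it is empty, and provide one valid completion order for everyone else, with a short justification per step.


Nothing here is deadlocked.
Key observation: every chain of waits terminates; starting from the processes that wait on nothing, all the rest unlock in turn.
One completion order for the rest: J2, J6, J8, J4, J5, J3, J7, J1, J9.
Step-by-step check:
  run J2 (it waits on nothing); releases lock-n
  run J6 (it waits on nothing); releases lock-o and lock-e
  run J8 (it waits on nothing); releases lock-t and lock-i
  run J4 (all its waits — lock-e — are resolved); releases lock-m and lock-a
  run J5 (all its waits — lock-m and lock-e — are resolved); releases lock-c
  run J3 (it waits on nothing); releases lock-r and lock-h
  run J7 (it waits on nothing); releases lock-b
  run J1 (it waits on nothing); releases lock-q and lock-k
  run J9 (all its waits — lock-o, lock-q, lock-b, lock-h, lock-n and lock-c — are resolved); releases lock-p and lock-d


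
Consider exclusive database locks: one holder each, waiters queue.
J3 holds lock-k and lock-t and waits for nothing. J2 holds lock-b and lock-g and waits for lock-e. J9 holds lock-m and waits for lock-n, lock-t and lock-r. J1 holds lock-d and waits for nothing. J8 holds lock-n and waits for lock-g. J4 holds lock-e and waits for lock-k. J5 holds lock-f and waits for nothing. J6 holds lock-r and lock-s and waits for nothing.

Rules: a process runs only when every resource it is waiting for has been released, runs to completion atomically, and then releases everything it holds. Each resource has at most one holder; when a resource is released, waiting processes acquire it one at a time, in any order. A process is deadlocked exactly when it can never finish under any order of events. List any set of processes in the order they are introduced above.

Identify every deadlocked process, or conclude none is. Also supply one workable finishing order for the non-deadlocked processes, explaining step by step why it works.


No process is deadlocked.
Key observation: every chain of waits terminates; starting from the processes that wait on nothing, all the rest unlock in turn.
One completion order for the rest: J3, J4, J2, J6, J5, J1, J8, J9.
Check, step by step:
  J3 waits on nothing -> runs at once and releases lock-k and lock-t
  J4 waits on lock-k — all released -> runs and releases lock-e
  J2 waits on lock-e — all released -> runs and releases lock-b and lock-g
  J6 waits on nothing -> runs at once and releases lock-r and lock-s
  J5 waits on nothing -> runs at once and releases lock-f
  J1 waits on nothing -> runs at once and releases lock-d
  J8 waits on lock-g — all released -> runs and releases lock-n
  J9 waits on lock-n, lock-t and lock-r — all released -> runs and releases lock-m


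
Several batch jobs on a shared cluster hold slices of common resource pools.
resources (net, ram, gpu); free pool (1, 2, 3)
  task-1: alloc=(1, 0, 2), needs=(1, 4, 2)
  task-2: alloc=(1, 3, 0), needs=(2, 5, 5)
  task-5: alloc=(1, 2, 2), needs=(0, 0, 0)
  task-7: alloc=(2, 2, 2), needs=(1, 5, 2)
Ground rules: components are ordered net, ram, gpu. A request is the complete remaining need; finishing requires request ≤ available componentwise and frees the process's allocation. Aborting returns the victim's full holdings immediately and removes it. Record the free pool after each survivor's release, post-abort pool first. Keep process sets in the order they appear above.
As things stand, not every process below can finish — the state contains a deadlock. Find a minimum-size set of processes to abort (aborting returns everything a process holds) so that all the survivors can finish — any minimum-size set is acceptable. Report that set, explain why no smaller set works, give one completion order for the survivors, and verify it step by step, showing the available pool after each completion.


Abort task-2.
Key observation: no ordering could ever have run task-7 before the abort of task-2; with (1, 3, 0) back in the pool it fits at step 1.
No smaller set exists: with zero aborts the deadlock remains.
Survivors finish in the order: task-7, task-1, task-5. Walking it through (pool after the aborts first):
  pool = (2, 5, 3)
  run task-7 (needs (1, 5, 2), free (2, 5, 3)); after release of (2, 2, 2) the pool is (4, 7, 5)
  run task-1 (needs (1, 4, 2), free (4, 7, 5)); after release of (1, 0, 2) the pool is (5, 7, 7)
  run task-5 (needs (0, 0, 0), free (5, 7, 7)); after release of (1, 2, 2) the pool is (6, 9, 9)


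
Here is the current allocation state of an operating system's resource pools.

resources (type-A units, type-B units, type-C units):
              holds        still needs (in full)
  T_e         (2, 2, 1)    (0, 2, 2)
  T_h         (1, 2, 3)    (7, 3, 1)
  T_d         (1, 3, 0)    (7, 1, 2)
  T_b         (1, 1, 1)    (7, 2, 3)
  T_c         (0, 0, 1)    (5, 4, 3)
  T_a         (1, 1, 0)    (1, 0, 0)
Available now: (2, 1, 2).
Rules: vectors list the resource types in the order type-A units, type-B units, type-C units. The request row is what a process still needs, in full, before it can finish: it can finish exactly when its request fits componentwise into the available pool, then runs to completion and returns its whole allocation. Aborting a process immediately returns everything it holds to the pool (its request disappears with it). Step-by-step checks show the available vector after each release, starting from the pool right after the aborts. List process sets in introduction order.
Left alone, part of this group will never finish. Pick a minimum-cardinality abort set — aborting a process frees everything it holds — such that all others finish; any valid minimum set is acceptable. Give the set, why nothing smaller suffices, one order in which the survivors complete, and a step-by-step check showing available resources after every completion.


The answer: abort T_h and T_b.
Key observation: aborting T_h and T_b returns (2, 3, 4), and T_d — hopeless before — runs at step 4 with the returned capacity in the pool.
Why nothing smaller works — every single abort fails: T_e alone leaves T_h blocked (short on type-A units); T_h alone leaves T_d blocked (short on type-A units); T_d alone leaves T_h blocked (short on type-A units); T_b alone leaves T_h blocked (short on type-A units); T_c alone leaves T_h blocked (short on type-A units); T_a alone leaves T_h blocked (short on type-A units).
One survivor order: T_e, T_a, T_c, T_d. Verifying each step (post-abort pool first):
  pool = (4, 4, 6)
  run T_e (needs (0, 2, 2), free (4, 4, 6)); after release of (2, 2, 1) the pool is (6, 6, 7)
  run T_a (needs (1, 0, 0), free (6, 6, 7)); after release of (1, 1, 0) the pool is (7, 7, 7)
  run T_c (needs (5, 4, 3), free (7, 7, 7)); after release of (0, 0, 1) the pool is (7, 7, 8)
  run T_d (needs (7, 1, 2), free (7, 7, 8)); after release of (1, 3, 0) the pool is (8, 10, 8)


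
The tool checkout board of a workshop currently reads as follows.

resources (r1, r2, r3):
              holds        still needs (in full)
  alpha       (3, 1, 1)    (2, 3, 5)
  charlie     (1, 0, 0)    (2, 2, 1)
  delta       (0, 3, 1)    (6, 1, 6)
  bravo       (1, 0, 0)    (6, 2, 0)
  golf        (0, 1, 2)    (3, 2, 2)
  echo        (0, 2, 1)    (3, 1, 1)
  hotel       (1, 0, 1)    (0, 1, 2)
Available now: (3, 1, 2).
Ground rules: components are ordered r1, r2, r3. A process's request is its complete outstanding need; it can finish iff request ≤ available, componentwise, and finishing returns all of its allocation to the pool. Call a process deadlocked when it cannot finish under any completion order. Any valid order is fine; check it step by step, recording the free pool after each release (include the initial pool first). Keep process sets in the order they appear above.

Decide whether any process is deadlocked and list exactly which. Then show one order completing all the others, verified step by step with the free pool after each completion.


Nothing here is deadlocked.
Key observation: starting with echo, each completion frees enough for the next — no one is permanently blocked.
The rest can finish in the order echo, golf, hotel, alpha, bravo, delta, charlie. Verifying each step:
  pool = (3, 1, 2)
  echo: need (3, 1, 1) fits (3, 1, 2); releases (0, 2, 1), pool now (3, 3, 3)
  golf: need (3, 2, 2) fits (3, 3, 3); releases (0, 1, 2), pool now (3, 4, 5)
  hotel: need (0, 1, 2) fits (3, 4, 5); releases (1, 0, 1), pool now (4, 4, 6)
  alpha: need (2, 3, 5) fits (4, 4, 6); releases (3, 1, 1), pool now (7, 5, 7)
  bravo: need (6, 2, 0) fits (7, 5, 7); releases (1, 0, 0), pool now (8, 5, 7)
  delta: need (6, 1, 6) fits (8, 5, 7); releases (0, 3, 1), pool now (8, 8, 8)
  charlie: need (2, 2, 1) fits (8, 8, 8); releases (1, 0, 0), pool now (9, 8, 8)


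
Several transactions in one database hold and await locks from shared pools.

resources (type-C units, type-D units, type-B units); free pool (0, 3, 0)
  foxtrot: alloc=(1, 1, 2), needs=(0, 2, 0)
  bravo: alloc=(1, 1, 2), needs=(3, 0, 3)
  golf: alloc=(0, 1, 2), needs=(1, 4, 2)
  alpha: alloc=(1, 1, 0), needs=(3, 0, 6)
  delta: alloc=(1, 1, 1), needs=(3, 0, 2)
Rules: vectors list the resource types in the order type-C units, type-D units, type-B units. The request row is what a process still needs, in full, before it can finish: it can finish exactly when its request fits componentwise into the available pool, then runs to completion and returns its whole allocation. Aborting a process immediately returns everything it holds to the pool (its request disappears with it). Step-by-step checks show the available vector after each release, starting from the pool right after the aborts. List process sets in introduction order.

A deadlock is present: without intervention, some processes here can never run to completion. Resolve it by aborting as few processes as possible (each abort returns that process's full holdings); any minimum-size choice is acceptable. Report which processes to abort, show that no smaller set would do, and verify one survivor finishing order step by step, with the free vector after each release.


Minimum abort set: bravo and alpha.
Key observation: delta had no path to completion before; after the abort of bravo and alpha ((2, 2, 2) returned), step 3 is where it fits.
Minimality, checking each single-abort alternative: foxtrot alone leaves bravo blocked (short on type-C units); bravo alone leaves alpha blocked (short on type-C units); golf alone leaves bravo blocked (short on type-C units); alpha alone leaves bravo blocked (short on type-C units); delta alone leaves bravo blocked (short on type-C units).
Survivors finish in the order: golf, foxtrot, delta. Step-by-step check (pool after the aborts first):
  pool = (2, 5, 2)
  run golf (needs (1, 4, 2), free (2, 5, 2)); after release of (0, 1, 2) the pool is (2, 6, 4)
  run foxtrot (needs (0, 2, 0), free (2, 6, 4)); after release of (1, 1, 2) the pool is (3, 7, 6)
  run delta (needs (3, 0, 2), free (3, 7, 6)); after release of (1, 1, 1) the pool is (4, 8, 7)
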